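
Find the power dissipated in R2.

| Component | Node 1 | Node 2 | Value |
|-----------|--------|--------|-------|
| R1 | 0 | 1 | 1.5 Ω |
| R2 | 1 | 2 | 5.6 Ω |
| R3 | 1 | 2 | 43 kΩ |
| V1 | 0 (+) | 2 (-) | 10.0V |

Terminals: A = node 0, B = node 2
Nodal analysis, taking node 2 as the 0 V reference.
Source V1 fixes V_0 = 10 V.
KCL at each unknown node (sum of currents leaving = 0; resistances in Ω):
  Node 1: (V_1 - 10)/1.5 + (V_1 - 0)/5.6 + (V_1 - 0)/43000 = 0
Collecting terms: 0.8453 × V_1 = 6.667  =>  V_1 = 7.887 V
I_R2 = (V_1 - V_2)/R2 = (7.887 - 0)/5.6 = 1.408 A
P_R2 = I_R2² × R2 = (1.408)² × 5.6 = 11.11 W

Final answer: 11.11 W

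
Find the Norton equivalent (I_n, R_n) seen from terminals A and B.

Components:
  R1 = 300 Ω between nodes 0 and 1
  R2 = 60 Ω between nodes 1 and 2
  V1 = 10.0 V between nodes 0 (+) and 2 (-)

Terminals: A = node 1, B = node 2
Find the Thévenin equivalent first; then I_n = V_th/R_th and R_n = R_th.
Step 1 — V_th is the open-circuit voltage V_A - V_B (nothing connected across the terminals).
Nodal analysis, taking node 2 as the 0 V reference.
Source V1 fixes V_0 = 10 V.
KCL at each unknown node (sum of currents leaving = 0; resistances in Ω):
  Node 1: (V_1 - 10)/300 + (V_1 - 0)/60 = 0
Collecting terms: 0.02 × V_1 = 0.03333  =>  V_1 = 1.667 V
V_th = V_1 - V_2 = 1.667 - 0 = 1.667 V
Step 2 — R_th: zero the source — replace V1 by a short circuit (node 2 merges into node 0) — and find the resistance seen between A (node 1) and B (node 0).
Reduce the network between node 1 (A) and node 0 (B) by series/parallel combination:
  Rp1 = R1 ‖ R2 (parallel, both between nodes 0 and 1) = 1/(1/300 + 1/60) = 50 Ω
R_th = 50 Ω
I_n = V_th/R_th = 1.667/50 = 0.03333 A, and R_n = R_th = 50 Ω

Final answer: I_n = 0.03333 A, R_n = 50 Ω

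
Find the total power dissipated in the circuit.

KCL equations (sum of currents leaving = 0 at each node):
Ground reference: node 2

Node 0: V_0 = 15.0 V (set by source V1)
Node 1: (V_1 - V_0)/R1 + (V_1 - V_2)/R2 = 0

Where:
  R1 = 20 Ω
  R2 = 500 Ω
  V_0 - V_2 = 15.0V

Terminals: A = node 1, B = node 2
Nodal analysis, taking node 2 as the 0 V reference.
Source V1 fixes V_0 = 15 V.
KCL at each unknown node (sum of currents leaving = 0; resistances in Ω):
  Node 1: (V_1 - 15)/20 + (V_1 - 0)/500 = 0
Collecting terms: 0.052 × V_1 = 0.75  =>  V_1 = 14.42 V
Power in each resistor, P = (ΔV)²/R:
  P_R1 = (15 - 14.42)²/20 = 0.01664 W
  P_R2 = (14.42 - 0)²/500 = 0.4161 W
P_total = P_R1 + P_R2 = 0.4327 W

Final answer: 0.4327 W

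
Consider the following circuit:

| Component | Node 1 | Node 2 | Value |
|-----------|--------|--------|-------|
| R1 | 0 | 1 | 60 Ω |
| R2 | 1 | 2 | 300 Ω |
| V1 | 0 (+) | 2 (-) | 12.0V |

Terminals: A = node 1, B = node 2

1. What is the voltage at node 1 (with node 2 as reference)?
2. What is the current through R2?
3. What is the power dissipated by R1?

Nodal analysis, taking node 2 as the 0 V reference.
Source V1 fixes V_0 = 12 V.
KCL at each unknown node (sum of currents leaving = 0; resistances in Ω):
  Node 1: (V_1 - 12)/60 + (V_1 - 0)/300 = 0
Collecting terms: 0.02 × V_1 = 0.2  =>  V_1 = 10 V
Part 1:
  Read off the nodal solution: V_1 = 10 V
Part 2:
  I_R2 = (V_1 - V_2)/R2 = (10 - 0)/300 = 0.03333 A
  Magnitude: I_R2 = 0.03333 A
Part 3:
  I_R1 = (V_0 - V_1)/R1 = (12 - 10)/60 = 0.03333 A
  P_R1 = I_R1² × R1 = (0.03333)² × 60 = 0.06667 W

Final answers:
1. V_1 = 10 V
2. I_R2 = 0.03333 A
3. P_R1 = 0.06667 W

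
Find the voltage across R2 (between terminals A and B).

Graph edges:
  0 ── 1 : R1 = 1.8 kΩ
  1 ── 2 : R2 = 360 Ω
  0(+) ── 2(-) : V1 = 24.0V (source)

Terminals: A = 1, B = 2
R1 and R2 are in series across V1 (node 0 → node 1 → node 2), and the output A–B is taken across R2, so this is a voltage divider.
Series current: I = V1/(R1 + R2) = 24/(1800 + 360) = 24/2160 = 0.01111 A
V_R2 = I × R2 = V1 × R2/(R1 + R2) = 24 × 360/2160 = 4 V

Final answer: 4 V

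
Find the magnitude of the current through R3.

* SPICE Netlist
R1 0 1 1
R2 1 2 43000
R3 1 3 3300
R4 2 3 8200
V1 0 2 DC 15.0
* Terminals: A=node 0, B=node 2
Nodal analysis, taking node 2 as the 0 V reference.
Source V1 fixes V_0 = 15 V.
KCL at each unknown node (sum of currents leaving = 0; resistances in Ω):
  Node 1: (V_1 - 15)/1 + (V_1 - 0)/43000 + (V_1 - V_3)/3300 = 0
  Node 3: (V_3 - V_1)/3300 + (V_3 - 0)/8200 = 0
Collecting terms (coefficients in siemens):
  1·V_1 - 0.000303·V_3 = 15
  0.000425·V_3 - 0.000303·V_1 = 0
Determinant D = (1)(0.000425) - (-0.000303)(-0.000303) = 0.000425
V_1 = [(15)(0.000425) - (-0.000303)(0)]/D = 15 V
V_3 = [(1)(0) - (15)(-0.000303)]/D = 10.69 V
I_R3 = (V_1 - V_3)/R3 = (15 - 10.69)/3300 = 0.001304 A
|I_R3| = 0.001304 A

Final answer: |I_R3| = 0.001304 A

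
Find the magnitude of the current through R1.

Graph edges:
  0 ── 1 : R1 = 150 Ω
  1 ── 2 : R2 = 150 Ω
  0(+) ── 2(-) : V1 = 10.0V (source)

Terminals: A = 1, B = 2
Nodal analysis, taking node 2 as the 0 V reference.
Source V1 fixes V_0 = 10 V.
KCL at each unknown node (sum of currents leaving = 0; resistances in Ω):
  Node 1: (V_1 - 10)/150 + (V_1 - 0)/150 = 0
Collecting terms: 0.01333 × V_1 = 0.06667  =>  V_1 = 5 V
I_R1 = (V_0 - V_1)/R1 = (10 - 5)/150 = 0.03333 A
|I_R1| = 0.03333 A

Final answer: |I_R1| = 0.03333 A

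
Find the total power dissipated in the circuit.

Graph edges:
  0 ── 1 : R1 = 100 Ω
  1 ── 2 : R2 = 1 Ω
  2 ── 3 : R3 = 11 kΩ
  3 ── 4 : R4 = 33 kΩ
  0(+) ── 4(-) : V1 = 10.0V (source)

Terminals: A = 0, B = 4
Nodal analysis, taking node 4 as the 0 V reference.
Source V1 fixes V_0 = 10 V.
KCL at each unknown node (sum of currents leaving = 0; resistances in Ω):
  Node 1: (V_1 - 10)/100 + (V_1 - V_2)/1 = 0
  Node 2: (V_2 - V_1)/1 + (V_2 - V_3)/11000 = 0
  Node 3: (V_3 - V_2)/11000 + (V_3 - 0)/33000 = 0
Collecting terms (coefficients in siemens):
  1.01·V_1 - 1·V_2 = 0.1
  1·V_2 - 1·V_1 - 0.00009091·V_3 = 0
  0.0001212·V_3 - 0.00009091·V_2 = 0
Solving these 3 simultaneous equations (Gaussian elimination) gives:
  V_1 = 9.977 V, V_2 = 9.977 V, V_3 = 7.483 V
Power in each resistor, P = (ΔV)²/R:
  P_R1 = (10 - 9.977)²/100 = 0.000005142 W
  P_R2 = (9.977 - 9.977)²/1 = 0.00000005142 W
  P_R3 = (9.977 - 7.483)²/11000 = 0.0005656 W
  P_R4 = (7.483 - 0)²/33000 = 0.001697 W
P_total = P_R1 + P_R2 + P_R3 + P_R4 = 0.002268 W

Final answer: 0.002268 W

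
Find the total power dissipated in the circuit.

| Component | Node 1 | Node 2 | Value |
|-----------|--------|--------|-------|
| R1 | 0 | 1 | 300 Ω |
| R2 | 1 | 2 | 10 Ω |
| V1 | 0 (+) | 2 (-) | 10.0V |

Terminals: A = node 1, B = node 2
Nodal analysis, taking node 2 as the 0 V reference.
Source V1 fixes V_0 = 10 V.
KCL at each unknown node (sum of currents leaving = 0; resistances in Ω):
  Node 1: (V_1 - 10)/300 + (V_1 - 0)/10 = 0
Collecting terms: 0.1033 × V_1 = 0.03333  =>  V_1 = 0.3226 V
Power in each resistor, P = (ΔV)²/R:
  P_R1 = (10 - 0.3226)²/300 = 0.3122 W
  P_R2 = (0.3226 - 0)²/10 = 0.01041 W
P_total = P_R1 + P_R2 = 0.3226 W

Final answer: 0.3226 W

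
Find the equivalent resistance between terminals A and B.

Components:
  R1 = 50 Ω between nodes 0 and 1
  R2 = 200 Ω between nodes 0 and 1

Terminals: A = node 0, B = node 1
Reduce the network between node 0 (A) and node 1 (B) by series/parallel combination:
  Rp1 = R1 ‖ R2 (parallel, both between nodes 0 and 1) = 1/(1/50 + 1/200) = 40 Ω
R_eq = 40 Ω

Final answer: 40 Ω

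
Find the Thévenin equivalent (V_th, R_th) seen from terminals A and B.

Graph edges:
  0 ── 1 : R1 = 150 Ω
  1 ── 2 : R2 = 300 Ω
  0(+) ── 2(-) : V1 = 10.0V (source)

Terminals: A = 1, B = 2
Step 1 — V_th is the open-circuit voltage V_A - V_B (nothing connected across the terminals).
Nodal analysis, taking node 2 as the 0 V reference.
Source V1 fixes V_0 = 10 V.
KCL at each unknown node (sum of currents leaving = 0; resistances in Ω):
  Node 1: (V_1 - 10)/150 + (V_1 - 0)/300 = 0
Collecting terms: 0.01 × V_1 = 0.06667  =>  V_1 = 6.667 V
V_th = V_1 - V_2 = 6.667 - 0 = 6.667 V
Step 2 — R_th: zero the source — replace V1 by a short circuit (node 2 merges into node 0) — and find the resistance seen between A (node 1) and B (node 0).
Reduce the network between node 1 (A) and node 0 (B) by series/parallel combination:
  Rp1 = R1 ‖ R2 (parallel, both between nodes 0 and 1) = 1/(1/150 + 1/300) = 100 Ω
R_th = 100 Ω

Final answer: V_th = 6.667 V, R_th = 100 Ω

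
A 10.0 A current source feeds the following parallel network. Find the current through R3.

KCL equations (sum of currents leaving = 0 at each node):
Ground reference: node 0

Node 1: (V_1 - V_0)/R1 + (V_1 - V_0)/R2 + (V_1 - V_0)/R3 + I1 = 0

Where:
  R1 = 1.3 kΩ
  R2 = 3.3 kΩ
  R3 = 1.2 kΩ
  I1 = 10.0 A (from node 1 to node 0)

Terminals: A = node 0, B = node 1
All resistors sit directly between nodes 0 and 1, so they are in parallel and share one voltage V; the full source current 10 A splits among them.
1/R_par = 1/1300 + 1/3300 + 1/1200 = 0.001906 S  =>  R_par = 524.8 Ω
V = I × R_par = 10 × 524.8 = 5248 V
I_R3 = V/R3 = 5248/1200 = 4.373 A

Final answer: 4.373 A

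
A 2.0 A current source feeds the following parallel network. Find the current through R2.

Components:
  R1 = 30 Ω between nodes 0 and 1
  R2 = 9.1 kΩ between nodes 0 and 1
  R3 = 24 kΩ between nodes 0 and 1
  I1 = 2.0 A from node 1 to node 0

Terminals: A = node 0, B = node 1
All resistors sit directly between nodes 0 and 1, so they are in parallel and share one voltage V; the full source current 2 A splits among them.
1/R_par = 1/30 + 1/9100 + 1/24000 = 0.03348 S  =>  R_par = 29.86 Ω
V = I × R_par = 2 × 29.86 = 59.73 V
I_R2 = V/R2 = 59.73/9100 = 0.006564 A

Final answer: 0.006564 A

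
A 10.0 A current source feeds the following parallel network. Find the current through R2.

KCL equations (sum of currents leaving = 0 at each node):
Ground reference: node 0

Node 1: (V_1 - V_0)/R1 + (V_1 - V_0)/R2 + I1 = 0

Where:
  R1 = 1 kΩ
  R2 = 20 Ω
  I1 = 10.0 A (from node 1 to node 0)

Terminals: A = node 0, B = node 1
All resistors sit directly between nodes 0 and 1, so they are in parallel and share one voltage V; the full source current 10 A splits among them.
1/R_par = 1/1000 + 1/20 = 0.051 S  =>  R_par = 19.61 Ω
V = I × R_par = 10 × 19.61 = 196.1 V
I_R2 = V/R2 = 196.1/20 = 9.804 A

Final answer: 9.804 A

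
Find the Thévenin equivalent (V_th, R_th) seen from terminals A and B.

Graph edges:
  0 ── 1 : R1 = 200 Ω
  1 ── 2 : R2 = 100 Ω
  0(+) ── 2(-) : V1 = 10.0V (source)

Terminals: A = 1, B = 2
Step 1 — V_th is the open-circuit voltage V_A - V_B (nothing connected across the terminals).
Nodal analysis, taking node 2 as the 0 V reference.
Source V1 fixes V_0 = 10 V.
KCL at each unknown node (sum of currents leaving = 0; resistances in Ω):
  Node 1: (V_1 - 10)/200 + (V_1 - 0)/100 = 0
Collecting terms: 0.015 × V_1 = 0.05  =>  V_1 = 3.333 V
V_th = V_1 - V_2 = 3.333 - 0 = 3.333 V
Step 2 — R_th: zero the source — replace V1 by a short circuit (node 2 merges into node 0) — and find the resistance seen between A (node 1) and B (node 0).
Reduce the network between node 1 (A) and node 0 (B) by series/parallel combination:
  Rp1 = R1 ‖ R2 (parallel, both between nodes 0 and 1) = 1/(1/200 + 1/100) = 66.67 Ω
R_th = 66.67 Ω

Final answer: V_th = 3.333 V, R_th = 66.67 Ω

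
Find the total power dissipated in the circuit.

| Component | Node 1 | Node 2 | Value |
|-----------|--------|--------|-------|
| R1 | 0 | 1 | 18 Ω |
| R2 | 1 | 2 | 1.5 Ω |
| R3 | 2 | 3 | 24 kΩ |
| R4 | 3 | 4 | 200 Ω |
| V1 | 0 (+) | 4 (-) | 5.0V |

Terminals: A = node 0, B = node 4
Nodal analysis, taking node 4 as the 0 V reference.
Source V1 fixes V_0 = 5 V.
KCL at each unknown node (sum of currents leaving = 0; resistances in Ω):
  Node 1: (V_1 - 5)/18 + (V_1 - V_2)/1.5 = 0
  Node 2: (V_2 - V_1)/1.5 + (V_2 - V_3)/24000 = 0
  Node 3: (V_3 - V_2)/24000 + (V_3 - 0)/200 = 0
Collecting terms (coefficients in siemens):
  0.7222·V_1 - 0.6667·V_2 = 0.2778
  0.6667·V_2 - 0.6667·V_1 - 0.00004167·V_3 = 0
  0.005042·V_3 - 0.00004167·V_2 = 0
Solving these 3 simultaneous equations (Gaussian elimination) gives:
  V_1 = 4.996 V, V_2 = 4.996 V, V_3 = 0.04129 V
Power in each resistor, P = (ΔV)²/R:
  P_R1 = (5 - 4.996)²/18 = 0.0000007672 W
  P_R2 = (4.996 - 4.996)²/1.5 = 0.00000006393 W
  P_R3 = (4.996 - 0.04129)²/24000 = 0.001023 W
  P_R4 = (0.04129 - 0)²/200 = 0.000008524 W
P_total = P_R1 + P_R2 + P_R3 + P_R4 = 0.001032 W

Final answer: 0.001032 W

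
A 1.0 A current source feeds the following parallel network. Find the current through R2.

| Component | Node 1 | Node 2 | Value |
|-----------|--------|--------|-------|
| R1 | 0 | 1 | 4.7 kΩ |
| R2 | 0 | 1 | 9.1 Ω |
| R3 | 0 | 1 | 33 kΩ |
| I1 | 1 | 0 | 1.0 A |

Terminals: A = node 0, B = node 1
All resistors sit directly between nodes 0 and 1, so they are in parallel and share one voltage V; the full source current 1 A splits among them.
1/R_par = 1/4700 + 1/9.1 + 1/33000 = 0.1101 S  =>  R_par = 9.08 Ω
V = I × R_par = 1 × 9.08 = 9.08 V
I_R2 = V/R2 = 9.08/9.1 = 0.9978 A

Final answer: 0.9978 A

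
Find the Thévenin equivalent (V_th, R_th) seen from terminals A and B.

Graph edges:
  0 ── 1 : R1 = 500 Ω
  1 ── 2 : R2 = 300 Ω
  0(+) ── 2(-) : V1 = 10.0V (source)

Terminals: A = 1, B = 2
Step 1 — V_th is the open-circuit voltage V_A - V_B (nothing connected across the terminals).
Nodal analysis, taking node 2 as the 0 V reference.
Source V1 fixes V_0 = 10 V.
KCL at each unknown node (sum of currents leaving = 0; resistances in Ω):
  Node 1: (V_1 - 10)/500 + (V_1 - 0)/300 = 0
Collecting terms: 0.005333 × V_1 = 0.02  =>  V_1 = 3.75 V
V_th = V_1 - V_2 = 3.75 - 0 = 3.75 V
Step 2 — R_th: zero the source — replace V1 by a short circuit (node 2 merges into node 0) — and find the resistance seen between A (node 1) and B (node 0).
Reduce the network between node 1 (A) and node 0 (B) by series/parallel combination:
  Rp1 = R1 ‖ R2 (parallel, both between nodes 0 and 1) = 1/(1/500 + 1/300) = 187.5 Ω
R_th = 187.5 Ω

Final answer: V_th = 3.75 V, R_th = 187.5 Ω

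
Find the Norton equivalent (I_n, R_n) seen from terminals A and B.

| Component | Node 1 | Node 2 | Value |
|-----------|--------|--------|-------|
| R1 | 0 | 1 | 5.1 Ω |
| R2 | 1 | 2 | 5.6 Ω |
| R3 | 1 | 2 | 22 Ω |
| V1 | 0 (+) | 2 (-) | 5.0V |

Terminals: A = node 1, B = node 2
Find the Thévenin equivalent first; then I_n = V_th/R_th and R_n = R_th.
Step 1 — V_th is the open-circuit voltage V_A - V_B (nothing connected across the terminals).
Nodal analysis, taking node 2 as the 0 V reference.
Source V1 fixes V_0 = 5 V.
KCL at each unknown node (sum of currents leaving = 0; resistances in Ω):
  Node 1: (V_1 - 5)/5.1 + (V_1 - 0)/5.6 + (V_1 - 0)/22 = 0
Collecting terms: 0.4201 × V_1 = 0.9804  =>  V_1 = 2.334 V
V_th = V_1 - V_2 = 2.334 - 0 = 2.334 V
Step 2 — R_th: zero the source — replace V1 by a short circuit (node 2 merges into node 0) — and find the resistance seen between A (node 1) and B (node 0).
Reduce the network between node 1 (A) and node 0 (B) by series/parallel combination:
  Rp1 = R1 ‖ R2 ‖ R3 (parallel, all between nodes 0 and 1) = 1/(1/5.1 + 1/5.6 + 1/22) = 2.38 Ω
R_th = 2.38 Ω
I_n = V_th/R_th = 2.334/2.38 = 0.9804 A, and R_n = R_th = 2.38 Ω

Final answer: I_n = 0.9804 A, R_n = 2.38 Ω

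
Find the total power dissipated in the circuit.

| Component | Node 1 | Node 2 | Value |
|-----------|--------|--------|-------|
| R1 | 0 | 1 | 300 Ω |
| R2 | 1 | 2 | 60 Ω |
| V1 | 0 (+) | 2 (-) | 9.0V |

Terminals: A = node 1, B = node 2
Nodal analysis, taking node 2 as the 0 V reference.
Source V1 fixes V_0 = 9 V.
KCL at each unknown node (sum of currents leaving = 0; resistances in Ω):
  Node 1: (V_1 - 9)/300 + (V_1 - 0)/60 = 0
Collecting terms: 0.02 × V_1 = 0.03  =>  V_1 = 1.5 V
Power in each resistor, P = (ΔV)²/R:
  P_R1 = (9 - 1.5)²/300 = 0.1875 W
  P_R2 = (1.5 - 0)²/60 = 0.0375 W
P_total = P_R1 + P_R2 = 0.225 W

Final answer: 0.225 W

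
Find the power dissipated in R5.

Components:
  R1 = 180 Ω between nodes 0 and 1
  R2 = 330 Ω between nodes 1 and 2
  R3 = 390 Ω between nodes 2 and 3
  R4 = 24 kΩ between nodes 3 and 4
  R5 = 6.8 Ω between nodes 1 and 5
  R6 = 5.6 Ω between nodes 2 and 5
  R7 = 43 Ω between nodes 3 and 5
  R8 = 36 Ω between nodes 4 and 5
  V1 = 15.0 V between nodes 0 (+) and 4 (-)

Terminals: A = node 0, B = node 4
Nodal analysis, taking node 4 as the 0 V reference.
Source V1 fixes V_0 = 15 V.
KCL at each unknown node (sum of currents leaving = 0; resistances in Ω):
  Node 1: (V_1 - 15)/180 + (V_1 - V_2)/330 + (V_1 - V_5)/6.8 = 0
  Node 2: (V_2 - V_1)/330 + (V_2 - V_3)/390 + (V_2 - V_5)/5.6 = 0
  Node 3: (V_3 - V_2)/390 + (V_3 - 0)/24000 + (V_3 - V_5)/43 = 0
  Node 5: (V_5 - V_1)/6.8 + (V_5 - V_2)/5.6 + (V_5 - V_3)/43 + (V_5 - 0)/36 = 0
Collecting terms (coefficients in siemens):
  0.1556·V_1 - 0.00303·V_2 - 0.1471·V_5 = 0.08333
  0.1842·V_2 - 0.00303·V_1 - 0.002564·V_3 - 0.1786·V_5 = 0
  0.02586·V_3 - 0.002564·V_2 - 0.02326·V_5 = 0
  0.3767·V_5 - 0.1471·V_1 - 0.1786·V_2 - 0.02326·V_3 = 0
Solving these 4 simultaneous equations (Gaussian elimination) gives:
  V_1 = 2.871 V, V_2 = 2.429 V, V_3 = 2.419 V, V_5 = 2.422 V
I_R5 = (V_1 - V_5)/R5 = (2.871 - 2.422)/6.8 = 0.06604 A
P_R5 = I_R5² × R5 = (0.06604)² × 6.8 = 0.02966 W

Final answer: 0.02966 W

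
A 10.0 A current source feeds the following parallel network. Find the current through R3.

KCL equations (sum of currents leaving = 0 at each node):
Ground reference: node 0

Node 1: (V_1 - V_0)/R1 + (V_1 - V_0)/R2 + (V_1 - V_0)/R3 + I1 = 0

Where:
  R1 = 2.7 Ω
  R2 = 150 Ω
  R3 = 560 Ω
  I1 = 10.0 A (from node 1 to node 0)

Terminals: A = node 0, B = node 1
All resistors sit directly between nodes 0 and 1, so they are in parallel and share one voltage V; the full source current 10 A splits among them.
1/R_par = 1/2.7 + 1/150 + 1/560 = 0.3788 S  =>  R_par = 2.64 Ω
V = I × R_par = 10 × 2.64 = 26.4 V
I_R3 = V/R3 = 26.4/560 = 0.04714 A

Final answer: 0.04714 A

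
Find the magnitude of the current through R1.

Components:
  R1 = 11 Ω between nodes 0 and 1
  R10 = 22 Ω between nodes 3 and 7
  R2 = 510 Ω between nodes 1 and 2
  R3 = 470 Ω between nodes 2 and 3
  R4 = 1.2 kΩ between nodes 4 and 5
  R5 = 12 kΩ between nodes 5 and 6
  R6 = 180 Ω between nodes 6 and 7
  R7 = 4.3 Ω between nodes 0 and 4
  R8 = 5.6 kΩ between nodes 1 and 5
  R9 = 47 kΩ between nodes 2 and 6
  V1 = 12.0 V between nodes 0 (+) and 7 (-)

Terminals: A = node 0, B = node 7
Nodal analysis, taking node 7 as the 0 V reference.
Source V1 fixes V_0 = 12 V.
KCL at each unknown node (sum of currents leaving = 0; resistances in Ω):
  Node 1: (V_1 - 12)/11 + (V_1 - V_2)/510 + (V_1 - V_5)/5600 = 0
  Node 2: (V_2 - V_1)/510 + (V_2 - V_3)/470 + (V_2 - V_6)/47000 = 0
  Node 3: (V_3 - V_2)/470 + (V_3 - 0)/22 = 0
  Node 4: (V_4 - V_5)/1200 + (V_4 - 12)/4.3 = 0
  Node 5: (V_5 - V_4)/1200 + (V_5 - V_6)/12000 + (V_5 - V_1)/5600 = 0
  Node 6: (V_6 - V_5)/12000 + (V_6 - 0)/180 + (V_6 - V_2)/47000 = 0
Collecting terms (coefficients in siemens):
  0.09305·V_1 - 0.001961·V_2 - 0.0001786·V_5 = 1.091
  0.00411·V_2 - 0.001961·V_1 - 0.002128·V_3 - 0.00002128·V_6 = 0
  0.04758·V_3 - 0.002128·V_2 = 0
  0.2334·V_4 - 0.0008333·V_5 = 2.791
  0.001095·V_5 - 0.0001786·V_1 - 0.0008333·V_4 - 0.00008333·V_6 = 0
  0.00566·V_6 - 0.00002128·V_2 - 0.00008333·V_5 = 0
Solving these 6 simultaneous equations (Gaussian elimination) gives:
  V_1 = 11.87 V, V_2 = 5.797 V, V_3 = 0.2592 V, V_4 = 12 V
  V_5 = 11.08 V, V_6 = 0.1849 V
I_R1 = (V_0 - V_1)/R1 = (12 - 11.87)/11 = 0.01204 A
|I_R1| = 0.01204 A

Final answer: |I_R1| = 0.01204 A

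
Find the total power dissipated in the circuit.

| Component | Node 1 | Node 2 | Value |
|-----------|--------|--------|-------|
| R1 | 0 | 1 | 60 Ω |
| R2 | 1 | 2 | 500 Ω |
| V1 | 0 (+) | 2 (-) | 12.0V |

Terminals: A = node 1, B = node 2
Nodal analysis, taking node 2 as the 0 V reference.
Source V1 fixes V_0 = 12 V.
KCL at each unknown node (sum of currents leaving = 0; resistances in Ω):
  Node 1: (V_1 - 12)/60 + (V_1 - 0)/500 = 0
Collecting terms: 0.01867 × V_1 = 0.2  =>  V_1 = 10.71 V
Power in each resistor, P = (ΔV)²/R:
  P_R1 = (12 - 10.71)²/60 = 0.02755 W
  P_R2 = (10.71 - 0)²/500 = 0.2296 W
P_total = P_R1 + P_R2 = 0.2571 W

Final answer: 0.2571 W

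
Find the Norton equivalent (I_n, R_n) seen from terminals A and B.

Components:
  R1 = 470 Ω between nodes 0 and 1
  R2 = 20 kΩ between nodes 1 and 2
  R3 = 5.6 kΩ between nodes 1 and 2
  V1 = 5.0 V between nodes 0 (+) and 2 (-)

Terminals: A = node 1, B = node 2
Find the Thévenin equivalent first; then I_n = V_th/R_th and R_n = R_th.
Step 1 — V_th is the open-circuit voltage V_A - V_B (nothing connected across the terminals).
Nodal analysis, taking node 2 as the 0 V reference.
Source V1 fixes V_0 = 5 V.
KCL at each unknown node (sum of currents leaving = 0; resistances in Ω):
  Node 1: (V_1 - 5)/470 + (V_1 - 0)/20000 + (V_1 - 0)/5600 = 0
Collecting terms: 0.002356 × V_1 = 0.01064  =>  V_1 = 4.515 V
V_th = V_1 - V_2 = 4.515 - 0 = 4.515 V
Step 2 — R_th: zero the source — replace V1 by a short circuit (node 2 merges into node 0) — and find the resistance seen between A (node 1) and B (node 0).
Reduce the network between node 1 (A) and node 0 (B) by series/parallel combination:
  Rp1 = R1 ‖ R2 ‖ R3 (parallel, all between nodes 0 and 1) = 1/(1/470 + 1/20000 + 1/5600) = 424.4 Ω
R_th = 424.4 Ω
I_n = V_th/R_th = 4.515/424.4 = 0.01064 A, and R_n = R_th = 424.4 Ω

Final answer: I_n = 0.01064 A, R_n = 424.4 Ω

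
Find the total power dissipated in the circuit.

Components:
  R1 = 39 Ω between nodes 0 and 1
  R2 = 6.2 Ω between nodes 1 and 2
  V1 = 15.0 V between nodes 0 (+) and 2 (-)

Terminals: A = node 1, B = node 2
Nodal analysis, taking node 2 as the 0 V reference.
Source V1 fixes V_0 = 15 V.
KCL at each unknown node (sum of currents leaving = 0; resistances in Ω):
  Node 1: (V_1 - 15)/39 + (V_1 - 0)/6.2 = 0
Collecting terms: 0.1869 × V_1 = 0.3846  =>  V_1 = 2.058 V
Power in each resistor, P = (ΔV)²/R:
  P_R1 = (15 - 2.058)²/39 = 4.295 W
  P_R2 = (2.058 - 0)²/6.2 = 0.6828 W
P_total = P_R1 + P_R2 = 4.978 W

Final answer: 4.978 W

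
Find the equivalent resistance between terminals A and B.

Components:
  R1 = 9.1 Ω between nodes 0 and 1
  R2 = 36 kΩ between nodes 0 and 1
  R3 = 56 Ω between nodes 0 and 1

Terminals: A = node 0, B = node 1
Reduce the network between node 0 (A) and node 1 (B) by series/parallel combination:
  Rp1 = R1 ‖ R2 ‖ R3 (parallel, all between nodes 0 and 1) = 1/(1/9.1 + 1/36000 + 1/56) = 7.826 Ω
R_eq = 7.826 Ω

Final answer: 7.826 Ω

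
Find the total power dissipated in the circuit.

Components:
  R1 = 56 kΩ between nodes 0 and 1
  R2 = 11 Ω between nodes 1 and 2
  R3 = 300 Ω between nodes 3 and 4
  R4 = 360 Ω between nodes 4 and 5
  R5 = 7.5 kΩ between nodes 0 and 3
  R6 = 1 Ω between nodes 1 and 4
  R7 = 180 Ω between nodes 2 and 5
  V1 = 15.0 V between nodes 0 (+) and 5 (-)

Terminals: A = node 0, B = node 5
Nodal analysis, taking node 5 as the 0 V reference.
Source V1 fixes V_0 = 15 V.
KCL at each unknown node (sum of currents leaving = 0; resistances in Ω):
  Node 1: (V_1 - 15)/56000 + (V_1 - V_2)/11 + (V_1 - V_4)/1 = 0
  Node 2: (V_2 - V_1)/11 + (V_2 - 0)/180 = 0
  Node 3: (V_3 - V_4)/300 + (V_3 - 15)/7500 = 0
  Node 4: (V_4 - V_3)/300 + (V_4 - 0)/360 + (V_4 - V_1)/1 = 0
Collecting terms (coefficients in siemens):
  1.091·V_1 - 0.09091·V_2 - 1·V_4 = 0.0002679
  0.09646·V_2 - 0.09091·V_1 = 0
  0.003467·V_3 - 0.003333·V_4 = 0.002
  1.006·V_4 - 1·V_1 - 0.003333·V_3 = 0
Solving these 4 simultaneous equations (Gaussian elimination) gives:
  V_1 = 0.2681 V, V_2 = 0.2527 V, V_3 = 0.8358 V, V_4 = 0.2692 V
Power in each resistor, P = (ΔV)²/R:
  P_R1 = (15 - 0.2681)²/56000 = 0.003876 W
  P_R2 = (0.2681 - 0.2527)²/11 = 0.00002167 W
  P_R3 = (0.8358 - 0.2692)²/300 = 0.00107 W
  P_R4 = (0.2692 - 0)²/360 = 0.0002014 W
  P_R5 = (15 - 0.8358)²/7500 = 0.02675 W
  P_R6 = (0.2681 - 0.2692)²/1 = 0.000001301 W
  P_R7 = (0.2527 - 0)²/180 = 0.0003547 W
P_total = P_R1 + P_R2 + P_R3 + P_R4 + P_R5 + P_R6 + P_R7 = 0.03227 W

Final answer: 0.03227 W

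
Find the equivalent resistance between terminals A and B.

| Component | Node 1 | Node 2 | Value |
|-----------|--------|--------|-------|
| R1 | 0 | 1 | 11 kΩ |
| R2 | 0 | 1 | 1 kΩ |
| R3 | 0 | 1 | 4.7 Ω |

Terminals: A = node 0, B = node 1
Reduce the network between node 0 (A) and node 1 (B) by series/parallel combination:
  Rp1 = R1 ‖ R2 ‖ R3 (parallel, all between nodes 0 and 1) = 1/(1/11000 + 1/1000 + 1/4.7) = 4.676 Ω
R_eq = 4.676 Ω

Final answer: 4.676 Ω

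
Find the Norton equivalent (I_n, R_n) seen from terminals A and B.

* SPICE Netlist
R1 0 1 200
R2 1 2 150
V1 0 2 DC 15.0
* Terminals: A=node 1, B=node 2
Find the Thévenin equivalent first; then I_n = V_th/R_th and R_n = R_th.
Step 1 — V_th is the open-circuit voltage V_A - V_B (nothing connected across the terminals).
Nodal analysis, taking node 2 as the 0 V reference.
Source V1 fixes V_0 = 15 V.
KCL at each unknown node (sum of currents leaving = 0; resistances in Ω):
  Node 1: (V_1 - 15)/200 + (V_1 - 0)/150 = 0
Collecting terms: 0.01167 × V_1 = 0.075  =>  V_1 = 6.429 V
V_th = V_1 - V_2 = 6.429 - 0 = 6.429 V
Step 2 — R_th: zero the source — replace V1 by a short circuit (node 2 merges into node 0) — and find the resistance seen between A (node 1) and B (node 0).
Reduce the network between node 1 (A) and node 0 (B) by series/parallel combination:
  Rp1 = R1 ‖ R2 (parallel, both between nodes 0 and 1) = 1/(1/200 + 1/150) = 85.71 Ω
R_th = 85.71 Ω
I_n = V_th/R_th = 6.429/85.71 = 0.075 A, and R_n = R_th = 85.71 Ω

Final answer: I_n = 0.075 A, R_n = 85.71 Ω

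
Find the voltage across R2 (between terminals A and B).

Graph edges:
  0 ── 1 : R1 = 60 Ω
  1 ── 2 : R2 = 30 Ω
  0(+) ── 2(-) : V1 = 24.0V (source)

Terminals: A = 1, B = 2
R1 and R2 are in series across V1 (node 0 → node 1 → node 2), and the output A–B is taken across R2, so this is a voltage divider.
Series current: I = V1/(R1 + R2) = 24/(60 + 30) = 24/90 = 0.2667 A
V_R2 = I × R2 = V1 × R2/(R1 + R2) = 24 × 30/90 = 8 V

Final answer: 8 V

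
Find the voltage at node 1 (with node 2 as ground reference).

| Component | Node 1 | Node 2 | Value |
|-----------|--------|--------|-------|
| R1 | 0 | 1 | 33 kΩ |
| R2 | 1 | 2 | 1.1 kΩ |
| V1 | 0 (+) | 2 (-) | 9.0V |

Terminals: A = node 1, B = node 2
Nodal analysis, taking node 2 as the 0 V reference.
Source V1 fixes V_0 = 9 V.
KCL at each unknown node (sum of currents leaving = 0; resistances in Ω):
  Node 1: (V_1 - 9)/33000 + (V_1 - 0)/1100 = 0
Collecting terms: 0.0009394 × V_1 = 0.0002727  =>  V_1 = 0.2903 V
The requested potential is V_1 = 0.2903 V.

Final answer: V_1 = 0.2903 V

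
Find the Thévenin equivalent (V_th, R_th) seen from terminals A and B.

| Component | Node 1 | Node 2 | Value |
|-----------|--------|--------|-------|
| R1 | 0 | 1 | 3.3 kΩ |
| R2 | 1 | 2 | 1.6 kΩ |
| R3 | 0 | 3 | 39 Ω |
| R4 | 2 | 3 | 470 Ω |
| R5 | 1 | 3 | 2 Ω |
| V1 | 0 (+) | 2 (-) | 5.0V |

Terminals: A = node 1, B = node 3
Step 1 — V_th is the open-circuit voltage V_A - V_B (nothing connected across the terminals).
Nodal analysis, taking node 2 as the 0 V reference.
Source V1 fixes V_0 = 5 V.
KCL at each unknown node (sum of currents leaving = 0; resistances in Ω):
  Node 1: (V_1 - 5)/3300 + (V_1 - 0)/1600 + (V_1 - V_3)/2 = 0
  Node 3: (V_3 - 5)/39 + (V_3 - 0)/470 + (V_3 - V_1)/2 = 0
Collecting terms (coefficients in siemens):
  0.5009·V_1 - 0.5·V_3 = 0.001515
  0.5278·V_3 - 0.5·V_1 = 0.1282
Determinant D = (0.5009)(0.5278) - (-0.5)(-0.5) = 0.01437
V_1 = [(0.001515)(0.5278) - (-0.5)(0.1282)]/D = 4.515 V
V_3 = [(0.5009)(0.1282) - (0.001515)(-0.5)]/D = 4.521 V
V_th = V_1 - V_3 = 4.515 - 4.521 = -0.00535 V
Step 2 — R_th: zero the source — replace V1 by a short circuit (node 2 merges into node 0) — and find the resistance seen between A (node 1) and B (node 3).
Reduce the network between node 1 (A) and node 3 (B) by series/parallel combination:
  Rp1 = R1 ‖ R2 (parallel, both between nodes 0 and 1) = 1/(1/3300 + 1/1600) = 1078 Ω
  Rp2 = R3 ‖ R4 (parallel, both between nodes 0 and 3) = 1/(1/39 + 1/470) = 36.01 Ω
  Rs1 = Rp1 + Rp2 (series, joined only at node 0) = 1078 + 36.01 = 1114 Ω
  Rp3 = R5 ‖ Rs1 (parallel, both between nodes 1 and 3) = 1/(1/2 + 1/1114) = 1.996 Ω
R_th = 1.996 Ω

Final answer: V_th = -0.00535 V, R_th = 1.996 Ω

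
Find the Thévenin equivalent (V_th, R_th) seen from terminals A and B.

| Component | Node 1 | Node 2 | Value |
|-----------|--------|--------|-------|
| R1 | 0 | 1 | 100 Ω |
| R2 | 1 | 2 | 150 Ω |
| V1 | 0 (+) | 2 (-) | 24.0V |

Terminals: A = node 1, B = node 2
Step 1 — V_th is the open-circuit voltage V_A - V_B (nothing connected across the terminals).
Nodal analysis, taking node 2 as the 0 V reference.
Source V1 fixes V_0 = 24 V.
KCL at each unknown node (sum of currents leaving = 0; resistances in Ω):
  Node 1: (V_1 - 24)/100 + (V_1 - 0)/150 = 0
Collecting terms: 0.01667 × V_1 = 0.24  =>  V_1 = 14.4 V
V_th = V_1 - V_2 = 14.4 - 0 = 14.4 V
Step 2 — R_th: zero the source — replace V1 by a short circuit (node 2 merges into node 0) — and find the resistance seen between A (node 1) and B (node 0).
Reduce the network between node 1 (A) and node 0 (B) by series/parallel combination:
  Rp1 = R1 ‖ R2 (parallel, both between nodes 0 and 1) = 1/(1/100 + 1/150) = 60 Ω
R_th = 60 Ω

Final answer: V_th = 14.4 V, R_th = 60 Ω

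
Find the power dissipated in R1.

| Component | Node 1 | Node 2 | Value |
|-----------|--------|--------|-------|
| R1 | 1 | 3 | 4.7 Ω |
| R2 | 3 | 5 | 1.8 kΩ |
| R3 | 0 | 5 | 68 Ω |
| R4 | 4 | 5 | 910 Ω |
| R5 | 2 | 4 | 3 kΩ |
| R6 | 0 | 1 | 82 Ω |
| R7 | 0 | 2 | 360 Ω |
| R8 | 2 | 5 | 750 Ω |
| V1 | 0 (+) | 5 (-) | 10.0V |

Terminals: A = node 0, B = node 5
Nodal analysis, taking node 5 as the 0 V reference.
Source V1 fixes V_0 = 10 V.
KCL at each unknown node (sum of currents leaving = 0; resistances in Ω):
  Node 1: (V_1 - V_3)/4.7 + (V_1 - 10)/82 = 0
  Node 2: (V_2 - V_4)/3000 + (V_2 - 10)/360 + (V_2 - 0)/750 = 0
  Node 3: (V_3 - V_1)/4.7 + (V_3 - 0)/1800 = 0
  Node 4: (V_4 - 0)/910 + (V_4 - V_2)/3000 = 0
Collecting terms (coefficients in siemens):
  0.225·V_1 - 0.2128·V_3 = 0.122
  0.004444·V_2 - 0.0003333·V_4 = 0.02778
  0.2133·V_3 - 0.2128·V_1 = 0
  0.001432·V_4 - 0.0003333·V_2 = 0
Solving these 4 simultaneous equations (Gaussian elimination) gives:
  V_1 = 9.565 V, V_2 = 6.361 V, V_3 = 9.54 V, V_4 = 1.48 V
I_R1 = (V_1 - V_3)/R1 = (9.565 - 9.54)/4.7 = 0.0053 A
P_R1 = I_R1² × R1 = (0.0053)² × 4.7 = 0.000132 W

Final answer: 0.000132 W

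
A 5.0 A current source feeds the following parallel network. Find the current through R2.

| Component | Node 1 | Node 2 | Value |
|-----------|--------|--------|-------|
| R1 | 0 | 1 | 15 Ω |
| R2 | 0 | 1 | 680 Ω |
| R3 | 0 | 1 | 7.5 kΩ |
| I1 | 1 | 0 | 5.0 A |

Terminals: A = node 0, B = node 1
All resistors sit directly between nodes 0 and 1, so they are in parallel and share one voltage V; the full source current 5 A splits among them.
1/R_par = 1/15 + 1/680 + 1/7500 = 0.06827 S  =>  R_par = 14.65 Ω
V = I × R_par = 5 × 14.65 = 73.24 V
I_R2 = V/R2 = 73.24/680 = 0.1077 A

Final answer: 0.1077 A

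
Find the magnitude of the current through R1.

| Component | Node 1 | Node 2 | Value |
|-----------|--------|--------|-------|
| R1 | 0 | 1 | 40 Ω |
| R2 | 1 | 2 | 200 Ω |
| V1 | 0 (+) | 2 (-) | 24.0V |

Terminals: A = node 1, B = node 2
Nodal analysis, taking node 2 as the 0 V reference.
Source V1 fixes V_0 = 24 V.
KCL at each unknown node (sum of currents leaving = 0; resistances in Ω):
  Node 1: (V_1 - 24)/40 + (V_1 - 0)/200 = 0
Collecting terms: 0.03 × V_1 = 0.6  =>  V_1 = 20 V
I_R1 = (V_0 - V_1)/R1 = (24 - 20)/40 = 0.1 A
|I_R1| = 0.1 A

Final answer: |I_R1| = 0.1 A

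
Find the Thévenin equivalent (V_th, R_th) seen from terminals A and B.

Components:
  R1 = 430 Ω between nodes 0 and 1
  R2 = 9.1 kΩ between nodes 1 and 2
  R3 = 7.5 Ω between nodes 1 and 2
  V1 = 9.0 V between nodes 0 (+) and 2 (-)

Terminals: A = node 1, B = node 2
Step 1 — V_th is the open-circuit voltage V_A - V_B (nothing connected across the terminals).
Nodal analysis, taking node 2 as the 0 V reference.
Source V1 fixes V_0 = 9 V.
KCL at each unknown node (sum of currents leaving = 0; resistances in Ω):
  Node 1: (V_1 - 9)/430 + (V_1 - 0)/9100 + (V_1 - 0)/7.5 = 0
Collecting terms: 0.1358 × V_1 = 0.02093  =>  V_1 = 0.1542 V
V_th = V_1 - V_2 = 0.1542 - 0 = 0.1542 V
Step 2 — R_th: zero the source — replace V1 by a short circuit (node 2 merges into node 0) — and find the resistance seen between A (node 1) and B (node 0).
Reduce the network between node 1 (A) and node 0 (B) by series/parallel combination:
  Rp1 = R1 ‖ R2 ‖ R3 (parallel, all between nodes 0 and 1) = 1/(1/430 + 1/9100 + 1/7.5) = 7.365 Ω
R_th = 7.365 Ω

Final answer: V_th = 0.1542 V, R_th = 7.365 Ω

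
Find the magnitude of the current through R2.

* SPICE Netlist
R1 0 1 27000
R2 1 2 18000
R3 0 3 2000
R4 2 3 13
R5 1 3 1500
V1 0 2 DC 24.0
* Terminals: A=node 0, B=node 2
Nodal analysis, taking node 2 as the 0 V reference.
Source V1 fixes V_0 = 24 V.
KCL at each unknown node (sum of currents leaving = 0; resistances in Ω):
  Node 1: (V_1 - 24)/27000 + (V_1 - 0)/18000 + (V_1 - V_3)/1500 = 0
  Node 3: (V_3 - 24)/2000 + (V_3 - 0)/13 + (V_3 - V_1)/1500 = 0
Collecting terms (coefficients in siemens):
  0.0007593·V_1 - 0.0006667·V_3 = 0.0008889
  0.07809·V_3 - 0.0006667·V_1 = 0.012
Determinant D = (0.0007593)(0.07809) - (-0.0006667)(-0.0006667) = 0.00005885
V_1 = [(0.0008889)(0.07809) - (-0.0006667)(0.012)]/D = 1.316 V
V_3 = [(0.0007593)(0.012) - (0.0008889)(-0.0006667)]/D = 0.1649 V
I_R2 = (V_1 - V_2)/R2 = (1.316 - 0)/18000 = 0.00007308 A
|I_R2| = 0.00007308 A

Final answer: |I_R2| = 7.308e-05 A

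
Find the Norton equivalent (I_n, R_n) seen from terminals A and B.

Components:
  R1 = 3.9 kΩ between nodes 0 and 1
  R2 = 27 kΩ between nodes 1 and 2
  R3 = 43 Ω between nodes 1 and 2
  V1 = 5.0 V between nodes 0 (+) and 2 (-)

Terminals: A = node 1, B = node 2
Find the Thévenin equivalent first; then I_n = V_th/R_th and R_n = R_th.
Step 1 — V_th is the open-circuit voltage V_A - V_B (nothing connected across the terminals).
Nodal analysis, taking node 2 as the 0 V reference.
Source V1 fixes V_0 = 5 V.
KCL at each unknown node (sum of currents leaving = 0; resistances in Ω):
  Node 1: (V_1 - 5)/3900 + (V_1 - 0)/27000 + (V_1 - 0)/43 = 0
Collecting terms: 0.02355 × V_1 = 0.001282  =>  V_1 = 0.05444 V
V_th = V_1 - V_2 = 0.05444 - 0 = 0.05444 V
Step 2 — R_th: zero the source — replace V1 by a short circuit (node 2 merges into node 0) — and find the resistance seen between A (node 1) and B (node 0).
Reduce the network between node 1 (A) and node 0 (B) by series/parallel combination:
  Rp1 = R1 ‖ R2 ‖ R3 (parallel, all between nodes 0 and 1) = 1/(1/3900 + 1/27000 + 1/43) = 42.46 Ω
R_th = 42.46 Ω
I_n = V_th/R_th = 0.05444/42.46 = 0.001282 A, and R_n = R_th = 42.46 Ω

Final answer: I_n = 0.001282 A, R_n = 42.46 Ω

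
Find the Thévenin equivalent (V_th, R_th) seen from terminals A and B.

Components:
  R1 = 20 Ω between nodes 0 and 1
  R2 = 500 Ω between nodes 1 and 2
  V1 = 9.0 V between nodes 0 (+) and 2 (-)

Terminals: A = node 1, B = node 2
Step 1 — V_th is the open-circuit voltage V_A - V_B (nothing connected across the terminals).
Nodal analysis, taking node 2 as the 0 V reference.
Source V1 fixes V_0 = 9 V.
KCL at each unknown node (sum of currents leaving = 0; resistances in Ω):
  Node 1: (V_1 - 9)/20 + (V_1 - 0)/500 = 0
Collecting terms: 0.052 × V_1 = 0.45  =>  V_1 = 8.654 V
V_th = V_1 - V_2 = 8.654 - 0 = 8.654 V
Step 2 — R_th: zero the source — replace V1 by a short circuit (node 2 merges into node 0) — and find the resistance seen between A (node 1) and B (node 0).
Reduce the network between node 1 (A) and node 0 (B) by series/parallel combination:
  Rp1 = R1 ‖ R2 (parallel, both between nodes 0 and 1) = 1/(1/20 + 1/500) = 19.23 Ω
R_th = 19.23 Ω

Final answer: V_th = 8.654 V, R_th = 19.23 Ω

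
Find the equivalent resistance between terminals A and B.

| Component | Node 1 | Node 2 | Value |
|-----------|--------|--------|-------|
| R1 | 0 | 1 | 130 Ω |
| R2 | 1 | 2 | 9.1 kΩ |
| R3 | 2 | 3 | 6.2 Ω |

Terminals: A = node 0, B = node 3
Reduce the network between node 0 (A) and node 3 (B) by series/parallel combination:
  Rs1 = R1 + R2 (series, joined only at node 1) = 130 + 9100 = 9230 Ω
  Rs2 = R3 + Rs1 (series, joined only at node 2) = 6.2 + 9230 = 9236 Ω
R_eq = 9.236 kΩ

Final answer: 9.236 kΩ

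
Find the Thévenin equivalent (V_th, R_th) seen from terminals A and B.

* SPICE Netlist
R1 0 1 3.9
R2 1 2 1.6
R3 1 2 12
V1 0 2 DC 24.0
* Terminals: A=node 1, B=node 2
Step 1 — V_th is the open-circuit voltage V_A - V_B (nothing connected across the terminals).
Nodal analysis, taking node 2 as the 0 V reference.
Source V1 fixes V_0 = 24 V.
KCL at each unknown node (sum of currents leaving = 0; resistances in Ω):
  Node 1: (V_1 - 24)/3.9 + (V_1 - 0)/1.6 + (V_1 - 0)/12 = 0
Collecting terms: 0.9647 × V_1 = 6.154  =>  V_1 = 6.379 V
V_th = V_1 - V_2 = 6.379 - 0 = 6.379 V
Step 2 — R_th: zero the source — replace V1 by a short circuit (node 2 merges into node 0) — and find the resistance seen between A (node 1) and B (node 0).
Reduce the network between node 1 (A) and node 0 (B) by series/parallel combination:
  Rp1 = R1 ‖ R2 ‖ R3 (parallel, all between nodes 0 and 1) = 1/(1/3.9 + 1/1.6 + 1/12) = 1.037 Ω
R_th = 1.037 Ω

Final answer: V_th = 6.379 V, R_th = 1.037 Ω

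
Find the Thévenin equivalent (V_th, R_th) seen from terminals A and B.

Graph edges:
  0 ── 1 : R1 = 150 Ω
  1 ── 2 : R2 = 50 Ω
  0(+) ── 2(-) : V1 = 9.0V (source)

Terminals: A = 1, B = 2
Step 1 — V_th is the open-circuit voltage V_A - V_B (nothing connected across the terminals).
Nodal analysis, taking node 2 as the 0 V reference.
Source V1 fixes V_0 = 9 V.
KCL at each unknown node (sum of currents leaving = 0; resistances in Ω):
  Node 1: (V_1 - 9)/150 + (V_1 - 0)/50 = 0
Collecting terms: 0.02667 × V_1 = 0.06  =>  V_1 = 2.25 V
V_th = V_1 - V_2 = 2.25 - 0 = 2.25 V
Step 2 — R_th: zero the source — replace V1 by a short circuit (node 2 merges into node 0) — and find the resistance seen between A (node 1) and B (node 0).
Reduce the network between node 1 (A) and node 0 (B) by series/parallel combination:
  Rp1 = R1 ‖ R2 (parallel, both between nodes 0 and 1) = 1/(1/150 + 1/50) = 37.5 Ω
R_th = 37.5 Ω

Final answer: V_th = 2.25 V, R_th = 37.5 Ω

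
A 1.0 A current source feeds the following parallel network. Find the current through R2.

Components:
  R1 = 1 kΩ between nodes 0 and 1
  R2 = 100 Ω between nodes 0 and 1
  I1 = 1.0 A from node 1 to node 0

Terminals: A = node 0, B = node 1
All resistors sit directly between nodes 0 and 1, so they are in parallel and share one voltage V; the full source current 1 A splits among them.
1/R_par = 1/1000 + 1/100 = 0.011 S  =>  R_par = 90.91 Ω
V = I × R_par = 1 × 90.91 = 90.91 V
I_R2 = V/R2 = 90.91/100 = 0.9091 A

Final answer: 0.9091 A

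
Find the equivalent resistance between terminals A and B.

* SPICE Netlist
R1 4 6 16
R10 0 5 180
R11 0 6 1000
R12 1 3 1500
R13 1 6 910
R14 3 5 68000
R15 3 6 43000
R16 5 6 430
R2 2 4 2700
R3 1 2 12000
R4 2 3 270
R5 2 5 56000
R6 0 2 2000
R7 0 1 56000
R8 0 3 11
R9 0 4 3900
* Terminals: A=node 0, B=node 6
The network is not a plain series/parallel combination. Inject a 1 A test current into terminal A (node 0) and return it from terminal B (node 6); then R_eq = V_A / (1 A).
Nodal analysis, taking node 6 as the 0 V reference.
Current source I_test pushes 1 A into node 0 and draws it out of node 6.
KCL at each unknown node (sum of currents leaving = 0; resistances in Ω):
  Node 0: (V_0 - V_2)/2000 + (V_0 - V_1)/56000 + (V_0 - V_3)/11 + (V_0 - V_4)/3900 + (V_0 - V_5)/180 + (V_0 - 0)/1000 - 1 = 0
  Node 1: (V_1 - V_0)/56000 + (V_1 - V_2)/12000 + (V_1 - V_3)/1500 + (V_1 - 0)/910 = 0
  Node 2: (V_2 - V_0)/2000 + (V_2 - V_1)/12000 + (V_2 - V_4)/2700 + (V_2 - V_3)/270 + (V_2 - V_5)/56000 = 0
  Node 3: (V_3 - V_0)/11 + (V_3 - V_1)/1500 + (V_3 - V_2)/270 + (V_3 - V_5)/68000 + (V_3 - 0)/43000 = 0
  Node 4: (V_4 - V_0)/3900 + (V_4 - V_2)/2700 + (V_4 - 0)/16 = 0
  Node 5: (V_5 - V_0)/180 + (V_5 - V_2)/56000 + (V_5 - V_3)/68000 + (V_5 - 0)/430 = 0
Collecting terms (coefficients in siemens):
  0.09824·V_0 - 0.00001786·V_1 - 0.0005·V_2 - 0.09091·V_3 - 0.0002564·V_4 - 0.005556·V_5 = 1
  0.001867·V_1 - 0.00001786·V_0 - 0.00008333·V_2 - 0.0006667·V_3 = 0
  0.004675·V_2 - 0.0005·V_0 - 0.00008333·V_1 - 0.003704·V_3 - 0.0003704·V_4 - 0.00001786·V_5 = 0
  0.09532·V_3 - 0.09091·V_0 - 0.0006667·V_1 - 0.003704·V_2 - 0.00001471·V_5 = 0
  0.06313·V_4 - 0.0002564·V_0 - 0.0003704·V_2 = 0
  0.007914·V_5 - 0.005556·V_0 - 0.00001786·V_2 - 0.00001471·V_3 = 0
Solving these 6 simultaneous equations (Gaussian elimination) gives:
  V_0 = 270.7 V, V_1 = 109.4 V, V_2 = 244.5 V, V_3 = 268.5 V
  V_4 = 2.534 V, V_5 = 191.1 V
R_eq = V_0 / 1 A = 270.7 Ω

Final answer: 270.7 Ω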